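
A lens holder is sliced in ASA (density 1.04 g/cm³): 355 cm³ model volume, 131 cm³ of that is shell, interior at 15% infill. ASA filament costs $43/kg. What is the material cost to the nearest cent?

Infill region = 355 − 131 = 224 cm³.
Infill volume: 0.15 × 224 → 33.6 cm³.
Total printed volume = 131 + 33.6 = 164.6 cm³.
Mass: 164.6 × 1.04 → 171.184 g.
At $43/kg: 171.184/1000 × 43 = $7.36.

$7.36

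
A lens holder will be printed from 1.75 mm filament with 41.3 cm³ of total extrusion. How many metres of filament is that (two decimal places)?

Cross-section of 1.75 mm filament: π·(1.75/2)² = 2.4053 mm².
Length = 41.3 cm³ / 2.4053 mm² = 41300 / 2.4053 = 17170.42 mm = 17.17 m.

17.17 m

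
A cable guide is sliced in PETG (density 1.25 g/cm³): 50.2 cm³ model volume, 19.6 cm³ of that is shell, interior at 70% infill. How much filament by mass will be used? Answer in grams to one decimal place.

51.3 g

Infill region = 50.2 − 19.6 = 30.6 cm³.
Deposited infill = 0.70 × 30.6 = 21.42 cm³.
Total printed volume = 19.6 + 21.42 = 41.02 cm³.
Mass = 41.02 × 1.25 = 51.275 g.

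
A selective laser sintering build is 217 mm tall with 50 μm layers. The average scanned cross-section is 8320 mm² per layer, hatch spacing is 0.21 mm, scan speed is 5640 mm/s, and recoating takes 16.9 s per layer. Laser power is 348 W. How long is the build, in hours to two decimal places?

Layer count = ceil(217 / 0.05) = 4340.
Scan path per layer: 8320 / 0.21 → 39619 mm.
Scan time per layer: 39619 / 5640 → 7.0246 s.
Time per layer = 7.0246 + 16.9, so 23.9246 s.
Total: 4340 × 23.9246 s = 103832.764 s → 28.84 hours.

28.84 hours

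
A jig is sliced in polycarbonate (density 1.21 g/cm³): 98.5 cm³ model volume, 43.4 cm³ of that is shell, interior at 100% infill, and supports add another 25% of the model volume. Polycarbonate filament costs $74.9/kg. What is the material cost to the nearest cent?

Volume inside the shell = 98.5 − 43.4 = 55.1 cm³.
Infill deposited = 1.00 × 55.1 = 55.1 cm³.
Support: 0.25 × 98.5 → 24.625 cm³.
Total extruded: 43.4 + 55.1 + 24.625 → 123.125 cm³.
Mass = 123.125 × 1.21 = 148.98125 g.
At $74.9/kg: 148.98125/1000 × 74.9 = $11.16.

$11.16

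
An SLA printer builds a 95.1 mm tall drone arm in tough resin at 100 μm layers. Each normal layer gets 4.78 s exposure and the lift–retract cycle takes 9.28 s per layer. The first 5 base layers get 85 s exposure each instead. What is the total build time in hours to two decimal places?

3.83 hours

Layer count = ceil(95.1 / 0.1) = 951.
Base layers = 5 × (85 + 9.28) = 471.4 s.
Regular layers = 946 × (4.78 + 9.28), so 13300.76 s.
Total = 471.4 + 13300.76 = 13772.16 s = 3.83 hours.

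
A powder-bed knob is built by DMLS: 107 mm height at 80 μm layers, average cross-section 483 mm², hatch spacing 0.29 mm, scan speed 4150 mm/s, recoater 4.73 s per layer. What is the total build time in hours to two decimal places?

1.91 hours

Layers = ⌈107/0.08⌉ = 1338.
Per-layer scan distance = 483 / 0.29, so 1665.5 mm.
Scan time per layer: 1665.5 / 4150 → 0.4013 s.
Time per layer: 0.4013 + 4.73 → 5.1313 s.
1338 layers × 5.1313 s/layer = 6865.6794 s, i.e. 1.91 hours.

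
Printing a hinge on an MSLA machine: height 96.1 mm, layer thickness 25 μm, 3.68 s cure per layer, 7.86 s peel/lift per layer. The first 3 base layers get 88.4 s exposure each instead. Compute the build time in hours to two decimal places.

Number of layers: 96.1 / 0.025 → 3844 (rounded up).
Base layers = 3 × (88.4 + 7.86), so 288.78 s.
Remaining layers: 3841 × (3.68 + 7.86) → 44325.14 s.
Total = 288.78 + 44325.14 = 44613.92 s = 12.39 hours.

12.39 hours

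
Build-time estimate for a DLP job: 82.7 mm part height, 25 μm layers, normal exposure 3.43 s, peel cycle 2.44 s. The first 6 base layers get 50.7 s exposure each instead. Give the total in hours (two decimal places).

Number of layers: 82.7 / 0.025 → 3308 (rounded up).
Bottom layers: 6 × (50.7 + 2.44) → 318.84 s.
Regular layers = 3302 × (3.43 + 2.44), so 19382.74 s.
Sum: 318.84 + 19382.74 = 19701.58 s → 5.47 hours.

5.47 hours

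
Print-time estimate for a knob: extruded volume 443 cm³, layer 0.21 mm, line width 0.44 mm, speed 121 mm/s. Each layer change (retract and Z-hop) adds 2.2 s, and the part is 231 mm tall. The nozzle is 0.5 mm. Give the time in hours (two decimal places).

11.68 hours

Extrusion cross-section: 0.21 × 0.44 → 0.0924 mm².
Path length: 443000 mm³ / 0.0924 mm² → 4794372.3 mm.
Extrusion time = 4794372.3 / 121, so 39622.9 s.
Layers = ⌈231/0.21⌉ = 1100.
Non-print overhead = 1100 × 2.2 = 2420 s.
Altogether 39622.9 + 2420 = 42042.9 s, i.e. 11.68 hours.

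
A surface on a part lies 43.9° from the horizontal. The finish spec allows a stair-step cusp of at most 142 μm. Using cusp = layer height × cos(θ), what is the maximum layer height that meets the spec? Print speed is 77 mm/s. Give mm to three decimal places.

0.197 mm

Layer height = cusp / cos(43.9°) = 0.142 / 0.7206 = 0.197 mm.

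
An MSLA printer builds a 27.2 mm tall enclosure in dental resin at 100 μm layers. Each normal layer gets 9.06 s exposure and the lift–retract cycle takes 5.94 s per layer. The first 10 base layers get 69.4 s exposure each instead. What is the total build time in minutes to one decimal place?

Number of layers: 27.2 / 0.1 → 272 (rounded up).
Bottom layers: 10 × (69.4 + 5.94) → 753.4 s.
Regular layers = 262 × (9.06 + 5.94), so 3930 s.
Sum: 753.4 + 3930 = 4683.4 s → 78.1 minutes.

78.1 minutes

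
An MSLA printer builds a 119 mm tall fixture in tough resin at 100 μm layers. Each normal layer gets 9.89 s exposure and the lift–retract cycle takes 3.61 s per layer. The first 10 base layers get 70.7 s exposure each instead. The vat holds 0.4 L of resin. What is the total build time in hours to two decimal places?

Number of layers: 119 / 0.1 → 1190 (rounded up).
Base layers: 10 × (70.7 + 3.61) → 743.1 s.
Regular layers = 1180 × (9.89 + 3.61) = 15930 s.
Sum: 743.1 + 15930 = 16673.1 s → 4.63 hours.

4.63 hours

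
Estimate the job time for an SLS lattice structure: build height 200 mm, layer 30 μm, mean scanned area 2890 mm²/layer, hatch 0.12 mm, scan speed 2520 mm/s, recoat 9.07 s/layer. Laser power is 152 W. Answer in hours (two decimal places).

Layer count = ceil(200 / 0.03) = 6667.
Per-layer scan distance: 2890 / 0.12 → 24083.3 mm.
Scan time per layer: 24083.3 / 2520 → 9.5569 s.
Layer cycle: 9.5569 + 9.07 → 18.6269 s.
Total: 6667 × 18.6269 s = 124185.5423 s → 34.50 hours.

34.50 hours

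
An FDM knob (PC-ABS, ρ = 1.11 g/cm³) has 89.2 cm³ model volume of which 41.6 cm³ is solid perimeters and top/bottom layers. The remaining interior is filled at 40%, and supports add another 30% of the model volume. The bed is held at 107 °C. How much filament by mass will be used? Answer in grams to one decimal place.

Volume inside the shell = 89.2 − 41.6, so 47.6 cm³.
Infill volume: 0.40 × 47.6 → 19.04 cm³.
Support = 0.30 × 89.2, so 26.76 cm³.
Total printed volume = 41.6 + 19.04 + 26.76, so 87.4 cm³.
Mass = 87.4 × 1.11, so 97.014 g.

97.0 g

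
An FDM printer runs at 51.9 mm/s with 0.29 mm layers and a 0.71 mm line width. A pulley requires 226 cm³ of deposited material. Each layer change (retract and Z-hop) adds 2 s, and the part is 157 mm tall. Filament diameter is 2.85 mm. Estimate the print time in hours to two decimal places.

6.18 hours

Extrusion cross-section: 0.29 × 0.71 → 0.2059 mm².
Path length: 226000 mm³ / 0.2059 mm² → 1097620.2 mm.
Extrusion time: 1097620.2 / 51.9 → 21148.8 s.
Layers = ⌈157/0.29⌉ = 542.
Layer-change overhead = 542 × 2, so 1084 s.
Total = 21148.8 + 1084 = 22232.8 s = 6.18 hours.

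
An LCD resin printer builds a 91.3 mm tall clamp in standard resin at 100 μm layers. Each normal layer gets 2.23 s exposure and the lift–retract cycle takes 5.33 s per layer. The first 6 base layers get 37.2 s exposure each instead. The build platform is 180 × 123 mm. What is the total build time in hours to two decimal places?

Layers = ⌈91.3/0.1⌉ = 913.
Base layers: 6 × (37.2 + 5.33) → 255.18 s.
Regular layers = 907 × (2.23 + 5.33) = 6856.92 s.
Total = 255.18 + 6856.92 = 7112.1 s = 1.98 hours.

1.98 hours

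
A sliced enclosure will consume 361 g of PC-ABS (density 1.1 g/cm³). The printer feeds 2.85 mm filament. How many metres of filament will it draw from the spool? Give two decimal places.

Volume = 361 g / 1.1 g·cm⁻³ = 328.1818 cm³ = 328181.8 mm³.
A = π r² = π × 1.425² = 6.3794 mm².
Length = 328181.8 / 6.3794 = 51443.99 mm = 51.44 m.

51.44 m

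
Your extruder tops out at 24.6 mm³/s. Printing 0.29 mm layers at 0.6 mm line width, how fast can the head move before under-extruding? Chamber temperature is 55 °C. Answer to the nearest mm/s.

141 mm/s

A = 0.29 × 0.6, so 0.174 mm².
Max speed = 24.6 / 0.174 = 141.38 ≈ 141 mm/s.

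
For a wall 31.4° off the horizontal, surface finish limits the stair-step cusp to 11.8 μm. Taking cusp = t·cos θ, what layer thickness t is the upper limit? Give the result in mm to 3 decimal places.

0.014 mm

Layer height = cusp / cos(31.4°) = 0.0118 / 0.8536 = 0.014 mm.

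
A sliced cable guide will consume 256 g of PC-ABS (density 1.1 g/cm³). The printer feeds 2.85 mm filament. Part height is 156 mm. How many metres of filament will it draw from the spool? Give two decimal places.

Extruded volume: 256/1.1 = 232.7273 cm³ (232727.3 mm³).
Filament cross-section = π × (2.85/2)² = 6.3794 mm².
L = V/A = 232727.3/6.3794 = 36481.06 mm → 36.48 m.

36.48 m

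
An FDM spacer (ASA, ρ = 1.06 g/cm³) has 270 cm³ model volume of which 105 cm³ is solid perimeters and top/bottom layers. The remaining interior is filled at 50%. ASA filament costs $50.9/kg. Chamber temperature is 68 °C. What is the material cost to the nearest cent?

Interior volume: 270 − 105 → 165 cm³.
Infill volume: 0.50 × 165 → 82.5 cm³.
Deposited volume = 105 + 82.5 = 187.5 cm³.
Mass: 187.5 × 1.06 → 198.75 g.
Cost = 198.75 g / 1000 × $50.9/kg = $10.12.

$10.12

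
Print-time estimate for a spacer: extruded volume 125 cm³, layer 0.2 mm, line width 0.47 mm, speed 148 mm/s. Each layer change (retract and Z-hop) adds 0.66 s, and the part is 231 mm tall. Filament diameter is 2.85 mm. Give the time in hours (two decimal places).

Extrusion cross-section = 0.2 × 0.47 = 0.094 mm².
Path length: 125000 mm³ / 0.094 mm² → 1329787.2 mm.
Time extruding: 1329787.2 / 148 → 8985 s.
Layer count = ceil(231 / 0.2) = 1155.
Z-hop total = 1155 × 0.66, so 762.3 s.
Altogether 8985 + 762.3 = 9747.3 s, i.e. 2.71 hours.

2.71 hours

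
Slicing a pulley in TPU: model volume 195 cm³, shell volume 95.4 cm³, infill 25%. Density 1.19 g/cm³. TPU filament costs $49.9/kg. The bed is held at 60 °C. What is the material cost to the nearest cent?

$7.14

Volume inside the shell: 195 − 95.4 → 99.6 cm³.
Infill volume = 0.25 × 99.6, so 24.9 cm³.
Total printed volume: 95.4 + 24.9 → 120.3 cm³.
Mass: 120.3 × 1.19 → 143.157 g.
At $49.9/kg: 143.157/1000 × 49.9 = $7.14.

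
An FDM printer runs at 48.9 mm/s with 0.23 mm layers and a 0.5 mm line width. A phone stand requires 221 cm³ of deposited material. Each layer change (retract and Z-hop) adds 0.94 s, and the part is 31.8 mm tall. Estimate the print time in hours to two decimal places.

Extrusion cross-section = 0.23 × 0.5, so 0.115 mm².
Toolpath length = 221 cm³ / 0.115 mm² = 221000 / 0.115 = 1921739.1 mm.
Extrusion time: 1921739.1 / 48.9 → 39299.4 s.
Number of layers: 31.8 / 0.23 → 139 (rounded up).
Non-print overhead = 139 × 0.94 = 130.66 s.
Total = 39299.4 + 130.66 = 39430.06 s = 10.95 hours.

10.95 hours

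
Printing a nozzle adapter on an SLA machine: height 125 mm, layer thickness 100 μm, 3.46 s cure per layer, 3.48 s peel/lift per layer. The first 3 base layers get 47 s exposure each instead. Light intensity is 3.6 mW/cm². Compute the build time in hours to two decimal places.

Layer count = ceil(125 / 0.1) = 1250.
Base layers = 3 × (47 + 3.48), so 151.44 s.
Regular layers = 1247 × (3.46 + 3.48), so 8654.18 s.
Sum: 151.44 + 8654.18 = 8805.62 s → 2.45 hours.

2.45 hours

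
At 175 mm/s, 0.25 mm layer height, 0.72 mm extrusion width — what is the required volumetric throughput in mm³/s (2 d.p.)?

Bead cross-section = 0.25 × 0.72 = 0.18 mm².
Volumetric flow = 175 × 0.18 = 31.50 mm³/s.

31.50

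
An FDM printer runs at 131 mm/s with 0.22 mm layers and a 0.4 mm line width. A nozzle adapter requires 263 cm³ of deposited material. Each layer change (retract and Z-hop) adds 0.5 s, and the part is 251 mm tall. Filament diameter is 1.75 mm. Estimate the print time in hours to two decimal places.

6.50 hours

Line area: 0.22 × 0.4 → 0.088 mm².
Total extruded path = 263000/0.088 = 2988636.4 mm.
Time extruding: 2988636.4 / 131 → 22814 s.
Number of layers: 251 / 0.22 → 1141 (rounded up).
Layer-change overhead = 1141 × 0.5 = 570.5 s.
Total = 22814 + 570.5 = 23384.5 s = 6.50 hours.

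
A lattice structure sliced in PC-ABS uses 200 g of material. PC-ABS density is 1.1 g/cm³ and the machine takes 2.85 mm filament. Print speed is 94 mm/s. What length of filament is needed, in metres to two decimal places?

28.50 m

Volume = 200 g / 1.1 g·cm⁻³ = 181.8182 cm³ = 181818.2 mm³.
A = π r² = π × 1.425² = 6.3794 mm².
Length = 181818.2 / 6.3794 = 28500.83 mm = 28.50 m.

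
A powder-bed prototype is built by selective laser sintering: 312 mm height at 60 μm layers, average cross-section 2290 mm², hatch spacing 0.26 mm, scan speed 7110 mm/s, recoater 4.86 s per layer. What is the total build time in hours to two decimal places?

8.81 hours

Layers = ⌈312/0.06⌉ = 5200.
Scan path per layer = 2290 / 0.26 = 8807.7 mm.
Per-layer scan time = 8807.7 / 7110, so 1.2388 s.
Layer cycle = 1.2388 + 4.86, so 6.0988 s.
5200 layers × 6.0988 s/layer = 31713.76 s, i.e. 8.81 hours.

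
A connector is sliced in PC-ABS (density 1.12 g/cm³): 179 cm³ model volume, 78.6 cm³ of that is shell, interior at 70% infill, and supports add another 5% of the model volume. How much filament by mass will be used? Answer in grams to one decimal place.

Volume inside the shell = 179 − 78.6, so 100.4 cm³.
Deposited infill: 0.70 × 100.4 → 70.28 cm³.
Support = 0.05 × 179, so 8.95 cm³.
Total extruded = 78.6 + 70.28 + 8.95, so 157.83 cm³.
Mass = 157.83 × 1.12 = 176.7696 g.

176.8 g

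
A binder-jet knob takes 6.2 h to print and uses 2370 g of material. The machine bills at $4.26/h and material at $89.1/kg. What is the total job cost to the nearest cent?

Machine-time cost = 4.26 × 6.2 = $26.412.
Material cost = 89.1 × 2370/1000 = $211.167.
Job cost: 26.412 + 211.167 = 237.579 ≈ $237.58.

$237.58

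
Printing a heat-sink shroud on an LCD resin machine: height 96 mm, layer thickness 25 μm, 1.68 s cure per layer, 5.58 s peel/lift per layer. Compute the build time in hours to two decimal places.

7.74 hours

Number of layers: 96 / 0.025 → 3840 (rounded up).
Each layer takes = 1.68 + 5.58, so 7.26 s.
Total = 3840 × 7.26 = 27878.4 s = 7.74 hours.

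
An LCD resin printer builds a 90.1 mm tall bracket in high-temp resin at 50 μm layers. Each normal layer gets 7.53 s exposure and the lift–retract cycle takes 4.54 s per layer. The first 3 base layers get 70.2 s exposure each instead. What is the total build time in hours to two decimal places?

Layers = ⌈90.1/0.05⌉ = 1802.
Bottom layers: 3 × (70.2 + 4.54) → 224.22 s.
Remaining layers = 1799 × (7.53 + 4.54) = 21713.93 s.
Total = 224.22 + 21713.93 = 21938.15 s = 6.09 hours.

6.09 hours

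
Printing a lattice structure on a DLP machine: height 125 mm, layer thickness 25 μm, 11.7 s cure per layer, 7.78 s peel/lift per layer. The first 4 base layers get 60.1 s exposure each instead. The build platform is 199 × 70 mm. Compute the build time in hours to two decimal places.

Number of layers: 125 / 0.025 → 5000 (rounded up).
Burn-in layers = 4 × (60.1 + 7.78), so 271.52 s.
Regular layers: 4996 × (11.7 + 7.78) → 97322.08 s.
Total = 271.52 + 97322.08 = 97593.6 s = 27.11 hours.

27.11 hours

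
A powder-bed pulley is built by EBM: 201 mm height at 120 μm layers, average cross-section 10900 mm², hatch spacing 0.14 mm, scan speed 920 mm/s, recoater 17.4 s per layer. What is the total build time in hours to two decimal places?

47.47 hours

Layers = ⌈201/0.12⌉ = 1675.
Scan path per layer = 10900 / 0.14, so 77857.1 mm.
Scan time per layer = 77857.1 / 920, so 84.6273 s.
Layer cycle = 84.6273 + 17.4, so 102.0273 s.
Total: 1675 × 102.0273 s = 170895.7275 s → 47.47 hours.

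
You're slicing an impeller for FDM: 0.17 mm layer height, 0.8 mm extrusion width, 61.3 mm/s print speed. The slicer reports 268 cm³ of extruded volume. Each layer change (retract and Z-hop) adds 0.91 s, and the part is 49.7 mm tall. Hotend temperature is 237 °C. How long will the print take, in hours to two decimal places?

9.00 hours

Extrusion cross-section = 0.17 × 0.8 = 0.136 mm².
Toolpath length = 268 cm³ / 0.136 mm² = 268000 / 0.136 = 1970588.2 mm.
Time extruding = 1970588.2 / 61.3, so 32146.6 s.
Layer count = ceil(49.7 / 0.17) = 293.
Layer-change overhead: 293 × 0.91 → 266.63 s.
Altogether 32146.6 + 266.63 = 32413.23 s, i.e. 9.00 hours.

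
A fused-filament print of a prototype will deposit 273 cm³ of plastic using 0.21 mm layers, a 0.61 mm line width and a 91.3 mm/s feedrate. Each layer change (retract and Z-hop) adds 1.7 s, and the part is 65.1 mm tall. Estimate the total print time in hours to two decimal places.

Line area = 0.21 × 0.61 = 0.1281 mm².
Toolpath length = 273 cm³ / 0.1281 mm² = 273000 / 0.1281 = 2131147.5 mm.
Time extruding = 2131147.5 / 91.3, so 23342.3 s.
Number of layers: 65.1 / 0.21 → 310 (rounded up).
Z-hop total: 310 × 1.7 → 527 s.
Total = 23342.3 + 527 = 23869.3 s = 6.63 hours.

6.63 hours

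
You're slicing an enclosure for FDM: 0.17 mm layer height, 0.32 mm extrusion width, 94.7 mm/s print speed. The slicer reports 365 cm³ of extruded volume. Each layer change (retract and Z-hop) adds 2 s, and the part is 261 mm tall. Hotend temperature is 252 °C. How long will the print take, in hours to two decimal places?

Line area = 0.17 × 0.32, so 0.0544 mm².
Total extruded path = 365000/0.0544 = 6709558.8 mm.
Time extruding = 6709558.8 / 94.7, so 70850.7 s.
Layer count = ceil(261 / 0.17) = 1536.
Layer-change overhead = 1536 × 2 = 3072 s.
Altogether 70850.7 + 3072 = 73922.7 s, i.e. 20.53 hours.

20.53 hours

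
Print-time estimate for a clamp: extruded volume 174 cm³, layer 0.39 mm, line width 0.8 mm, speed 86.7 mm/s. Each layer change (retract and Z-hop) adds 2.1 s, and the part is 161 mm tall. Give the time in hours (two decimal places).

2.03 hours

Line area = 0.39 × 0.8 = 0.312 mm².
Toolpath length = 174 cm³ / 0.312 mm² = 174000 / 0.312 = 557692.3 mm.
Extrusion time: 557692.3 / 86.7 → 6432.4 s.
Layer count = ceil(161 / 0.39) = 413.
Z-hop total: 413 × 2.1 → 867.3 s.
Altogether 6432.4 + 867.3 = 7299.7 s, i.e. 2.03 hours.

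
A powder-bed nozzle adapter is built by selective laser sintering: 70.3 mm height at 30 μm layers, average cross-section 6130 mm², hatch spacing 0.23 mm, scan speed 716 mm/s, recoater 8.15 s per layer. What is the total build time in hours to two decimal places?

Number of layers: 70.3 / 0.03 → 2344 (rounded up).
Per-layer scan distance = 6130 / 0.23, so 26652.2 mm.
Scan time per layer: 26652.2 / 716 → 37.2237 s.
Layer cycle = 37.2237 + 8.15, so 45.3737 s.
Build time = 2344 × 45.3737 = 106355.9528 s = 29.54 hours.

29.54 hours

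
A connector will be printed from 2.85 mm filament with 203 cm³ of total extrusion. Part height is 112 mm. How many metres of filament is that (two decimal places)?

A = π r² = π × 1.425² = 6.3794 mm².
L = 203000 mm³ / 6.3794 mm² = 31821.17 mm, i.e. 31.82 m.

31.82 m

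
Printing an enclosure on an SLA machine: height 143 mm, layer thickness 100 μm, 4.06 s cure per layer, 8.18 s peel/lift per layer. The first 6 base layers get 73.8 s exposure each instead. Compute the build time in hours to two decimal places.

Layers = ⌈143/0.1⌉ = 1430.
Base layers: 6 × (73.8 + 8.18) → 491.88 s.
Normal layers: 1424 × (4.06 + 8.18) → 17429.76 s.
Total = 491.88 + 17429.76 = 17921.64 s = 4.98 hours.

4.98 hours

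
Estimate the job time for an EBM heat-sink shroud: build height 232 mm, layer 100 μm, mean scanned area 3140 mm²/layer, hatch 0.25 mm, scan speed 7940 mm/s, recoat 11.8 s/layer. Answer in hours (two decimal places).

Layer count = ceil(232 / 0.1) = 2320.
Per-layer scan distance = 3140 / 0.25 = 12560 mm.
Beam time per layer = 12560 / 7940, so 1.5819 s.
Per-layer time = 1.5819 + 11.8 = 13.3819 s.
Total: 2320 × 13.3819 s = 31046.008 s → 8.62 hours.

8.62 hours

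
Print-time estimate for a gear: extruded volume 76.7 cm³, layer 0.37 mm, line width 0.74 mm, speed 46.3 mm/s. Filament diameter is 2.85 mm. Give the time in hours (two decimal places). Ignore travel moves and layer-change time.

Line area: 0.37 × 0.74 → 0.2738 mm².
Toolpath length = 76.7 cm³ / 0.2738 mm² = 76700 / 0.2738 = 280131.5 mm.
Print-move time = 280131.5 / 46.3, so 6050.4 s.
In the requested units: 6050.4 s = 1.68 hours.

1.68 hours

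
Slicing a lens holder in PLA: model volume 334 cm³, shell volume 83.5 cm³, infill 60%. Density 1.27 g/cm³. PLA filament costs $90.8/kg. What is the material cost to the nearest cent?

Interior volume = 334 − 83.5 = 250.5 cm³.
Infill volume = 0.60 × 250.5 = 150.3 cm³.
Deposited volume = 83.5 + 150.3 = 233.8 cm³.
Mass: 233.8 × 1.27 → 296.926 g.
Cost = 296.926 g / 1000 × $90.8/kg = $26.96.

$26.96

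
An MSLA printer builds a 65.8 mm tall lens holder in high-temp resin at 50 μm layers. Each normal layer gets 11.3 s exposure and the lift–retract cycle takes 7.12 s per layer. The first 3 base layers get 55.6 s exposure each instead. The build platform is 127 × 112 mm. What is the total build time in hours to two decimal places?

Number of layers: 65.8 / 0.05 → 1316 (rounded up).
Base layers = 3 × (55.6 + 7.12) = 188.16 s.
Remaining layers = 1313 × (11.3 + 7.12) = 24185.46 s.
Sum: 188.16 + 24185.46 = 24373.62 s → 6.77 hours.

6.77 hours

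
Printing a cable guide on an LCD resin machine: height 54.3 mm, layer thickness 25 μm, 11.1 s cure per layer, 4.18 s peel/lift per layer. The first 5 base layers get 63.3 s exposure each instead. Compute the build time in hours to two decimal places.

Layer count = ceil(54.3 / 0.025) = 2172.
Burn-in layers = 5 × (63.3 + 4.18), so 337.4 s.
Regular layers: 2167 × (11.1 + 4.18) → 33111.76 s.
Total = 337.4 + 33111.76 = 33449.16 s = 9.29 hours.

9.29 hours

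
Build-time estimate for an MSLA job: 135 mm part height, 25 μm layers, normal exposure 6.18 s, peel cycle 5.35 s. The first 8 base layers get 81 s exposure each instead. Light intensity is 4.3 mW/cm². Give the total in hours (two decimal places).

17.46 hours

Layer count = ceil(135 / 0.025) = 5400.
Bottom layers: 8 × (81 + 5.35) → 690.8 s.
Remaining layers = 5392 × (6.18 + 5.35) = 62169.76 s.
Total = 690.8 + 62169.76 = 62860.56 s = 17.46 hours.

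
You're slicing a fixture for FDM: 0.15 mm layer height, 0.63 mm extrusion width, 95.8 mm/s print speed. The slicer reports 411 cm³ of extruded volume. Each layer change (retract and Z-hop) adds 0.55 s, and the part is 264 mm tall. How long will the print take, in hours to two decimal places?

12.88 hours

Extrusion cross-section = 0.15 × 0.63, so 0.0945 mm².
Total extruded path = 411000/0.0945 = 4349206.3 mm.
Extrusion time: 4349206.3 / 95.8 → 45398.8 s.
Layers = ⌈264/0.15⌉ = 1760.
Non-print overhead = 1760 × 0.55, so 968 s.
Altogether 45398.8 + 968 = 46366.8 s, i.e. 12.88 hours.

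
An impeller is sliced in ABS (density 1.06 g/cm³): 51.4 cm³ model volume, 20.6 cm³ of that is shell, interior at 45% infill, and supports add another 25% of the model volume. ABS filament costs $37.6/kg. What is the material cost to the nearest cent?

$1.89

Volume inside the shell = 51.4 − 20.6 = 30.8 cm³.
Infill volume: 0.45 × 30.8 → 13.86 cm³.
Support = 0.25 × 51.4, so 12.85 cm³.
Deposited volume = 20.6 + 13.86 + 12.85, so 47.31 cm³.
Mass = 47.31 × 1.06, so 50.1486 g.
Cost = 50.1486 g / 1000 × $37.6/kg = $1.89.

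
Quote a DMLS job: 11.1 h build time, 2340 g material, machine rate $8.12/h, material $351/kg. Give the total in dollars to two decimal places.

Time charge = 8.12 × 11.1 = $90.132.
Feedstock cost: 351 × 2340/1000 → $821.34.
Job cost: 90.132 + 821.34 = 911.472 ≈ $911.47.

$911.47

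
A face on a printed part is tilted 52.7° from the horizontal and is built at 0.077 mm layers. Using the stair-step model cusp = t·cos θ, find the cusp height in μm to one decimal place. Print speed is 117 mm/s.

46.7 μm

cos(52.7°) = 0.6060, so cusp = 0.077 × 0.6060 = 0.046662 mm → 46.7 μm.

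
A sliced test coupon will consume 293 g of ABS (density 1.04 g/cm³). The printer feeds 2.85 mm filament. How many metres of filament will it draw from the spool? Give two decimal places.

44.16 m

Extruded volume: 293/1.04 = 281.7308 cm³ (281730.8 mm³).
Filament cross-section = π × (2.85/2)² = 6.3794 mm².
Length = 281730.8 / 6.3794 = 44162.59 mm = 44.16 m.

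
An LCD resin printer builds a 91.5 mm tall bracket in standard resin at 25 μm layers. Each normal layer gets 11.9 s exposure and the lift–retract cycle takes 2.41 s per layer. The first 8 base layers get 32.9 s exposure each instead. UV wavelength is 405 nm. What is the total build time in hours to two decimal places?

Layer count = ceil(91.5 / 0.025) = 3660.
Base layers = 8 × (32.9 + 2.41), so 282.48 s.
Remaining layers: 3652 × (11.9 + 2.41) → 52260.12 s.
Sum: 282.48 + 52260.12 = 52542.6 s → 14.60 hours.

14.60 hours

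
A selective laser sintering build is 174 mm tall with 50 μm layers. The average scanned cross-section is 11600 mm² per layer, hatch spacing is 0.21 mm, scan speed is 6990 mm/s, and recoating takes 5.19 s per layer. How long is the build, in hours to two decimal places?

12.66 hours

Number of layers: 174 / 0.05 → 3480 (rounded up).
Hatch length per layer = 11600 / 0.21, so 55238.1 mm.
Laser time per layer = 55238.1 / 6990, so 7.9024 s.
Per-layer time = 7.9024 + 5.19 = 13.0924 s.
Total: 3480 × 13.0924 s = 45561.552 s → 12.66 hours.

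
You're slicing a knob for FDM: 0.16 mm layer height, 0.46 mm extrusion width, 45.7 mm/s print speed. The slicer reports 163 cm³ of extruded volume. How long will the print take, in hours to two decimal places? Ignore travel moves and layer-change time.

13.46 hours

Extrusion cross-section: 0.16 × 0.46 → 0.0736 mm².
Total extruded path = 163000/0.0736 = 2214673.9 mm.
Print-move time = 2214673.9 / 45.7, so 48461.1 s.
Converting: 48461.1 s = 13.46 hours.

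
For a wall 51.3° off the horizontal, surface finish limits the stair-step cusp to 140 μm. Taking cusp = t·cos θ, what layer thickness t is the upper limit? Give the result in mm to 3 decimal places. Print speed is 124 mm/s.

t = h_c / cos θ = 0.14 / 0.6252 = 0.224 mm.

0.224 mm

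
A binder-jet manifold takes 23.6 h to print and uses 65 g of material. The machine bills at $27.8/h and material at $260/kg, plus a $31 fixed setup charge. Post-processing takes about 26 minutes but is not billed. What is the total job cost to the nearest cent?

Machine-time cost = 27.8 × 23.6, so $656.08.
Material charge = 260 × 65/1000, so $16.90.
Adding setup: 656.08 + 16.90 + 31 → $703.98.

$703.98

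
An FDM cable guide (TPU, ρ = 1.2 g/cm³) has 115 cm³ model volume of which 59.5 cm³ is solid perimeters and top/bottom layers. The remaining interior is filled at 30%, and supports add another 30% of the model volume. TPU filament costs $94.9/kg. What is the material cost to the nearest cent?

$12.60

Volume inside the shell: 115 − 59.5 → 55.5 cm³.
Infill volume: 0.30 × 55.5 → 16.65 cm³.
Support = 0.30 × 115, so 34.5 cm³.
Deposited volume = 59.5 + 16.65 + 34.5, so 110.65 cm³.
Mass = 110.65 × 1.2 = 132.78 g.
At $94.9/kg: 132.78/1000 × 94.9 = $12.60.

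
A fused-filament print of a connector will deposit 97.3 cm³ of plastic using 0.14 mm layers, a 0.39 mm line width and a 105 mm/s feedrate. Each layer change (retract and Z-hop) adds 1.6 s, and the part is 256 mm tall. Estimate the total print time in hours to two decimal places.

5.53 hours

Line area = 0.14 × 0.39 = 0.0546 mm².
Toolpath length = 97.3 cm³ / 0.0546 mm² = 97300 / 0.0546 = 1782051.3 mm.
Print-move time = 1782051.3 / 105 = 16971.9 s.
Layer count = ceil(256 / 0.14) = 1829.
Non-print overhead = 1829 × 1.6 = 2926.4 s.
Altogether 16971.9 + 2926.4 = 19898.3 s, i.e. 5.53 hours.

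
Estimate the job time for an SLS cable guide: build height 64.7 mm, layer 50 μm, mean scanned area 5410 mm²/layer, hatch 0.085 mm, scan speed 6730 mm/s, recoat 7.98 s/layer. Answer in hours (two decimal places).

6.27 hours

Layer count = ceil(64.7 / 0.05) = 1294.
Scan path per layer: 5410 / 0.085 → 63647.1 mm.
Scan time per layer: 63647.1 / 6730 → 9.4572 s.
Time per layer = 9.4572 + 7.98, so 17.4372 s.
Build time = 1294 × 17.4372 = 22563.7368 s = 6.27 hours.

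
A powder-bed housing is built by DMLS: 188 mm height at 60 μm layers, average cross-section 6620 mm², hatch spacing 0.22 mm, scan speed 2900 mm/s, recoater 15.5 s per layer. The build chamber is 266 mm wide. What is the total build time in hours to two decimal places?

22.53 hours

Number of layers: 188 / 0.06 → 3134 (rounded up).
Hatch length per layer = 6620 / 0.22, so 30090.9 mm.
Per-layer scan time: 30090.9 / 2900 → 10.3762 s.
Per-layer time = 10.3762 + 15.5, so 25.8762 s.
Total: 3134 × 25.8762 s = 81096.0108 s → 22.53 hours.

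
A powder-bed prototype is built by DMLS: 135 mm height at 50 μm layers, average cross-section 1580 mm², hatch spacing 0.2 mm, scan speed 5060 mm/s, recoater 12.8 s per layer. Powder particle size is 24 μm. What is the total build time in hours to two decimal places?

10.77 hours

Number of layers: 135 / 0.05 → 2700 (rounded up).
Scan path per layer = 1580 / 0.2, so 7900 mm.
Scan time per layer: 7900 / 5060 → 1.5613 s.
Layer cycle: 1.5613 + 12.8 → 14.3613 s.
Total: 2700 × 14.3613 s = 38775.51 s → 10.77 hours.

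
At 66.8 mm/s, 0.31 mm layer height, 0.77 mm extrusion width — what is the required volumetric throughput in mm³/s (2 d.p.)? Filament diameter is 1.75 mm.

15.95

Extrusion cross-section: 0.31 × 0.77 → 0.2387 mm².
Volumetric flow = 66.8 × 0.2387 = 15.95 mm³/s.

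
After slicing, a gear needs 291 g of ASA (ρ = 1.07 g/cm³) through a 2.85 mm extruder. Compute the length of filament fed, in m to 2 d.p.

42.63 m

Volume = 291 g / 1.07 g·cm⁻³ = 271.9626 cm³ = 271962.6 mm³.
A = π r² = π × 1.425² = 6.3794 mm².
L = V/A = 271962.6/6.3794 = 42631.38 mm → 42.63 m.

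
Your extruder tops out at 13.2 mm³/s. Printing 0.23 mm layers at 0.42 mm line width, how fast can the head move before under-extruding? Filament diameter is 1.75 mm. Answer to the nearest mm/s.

137 mm/s

Bead cross-section = 0.23 × 0.42, so 0.0966 mm².
v_max = Q/A = 13.2/0.0966 = 136.65 mm/s → 137 mm/s.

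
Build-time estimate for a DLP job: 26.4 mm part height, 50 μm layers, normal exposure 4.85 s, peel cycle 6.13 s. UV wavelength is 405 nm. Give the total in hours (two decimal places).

Layers = ⌈26.4/0.05⌉ = 528.
Each layer takes: 4.85 + 6.13 → 10.98 s.
Total = 528 × 10.98 = 5797.44 s = 1.61 hours.

1.61 hours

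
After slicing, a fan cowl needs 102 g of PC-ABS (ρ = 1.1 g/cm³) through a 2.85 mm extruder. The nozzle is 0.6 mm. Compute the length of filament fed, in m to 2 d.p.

Volume = 102 g / 1.1 g·cm⁻³ = 92.7273 cm³ = 92727.3 mm³.
A = π r² = π × 1.425² = 6.3794 mm².
L = V/A = 92727.3/6.3794 = 14535.43 mm → 14.54 m.

14.54 m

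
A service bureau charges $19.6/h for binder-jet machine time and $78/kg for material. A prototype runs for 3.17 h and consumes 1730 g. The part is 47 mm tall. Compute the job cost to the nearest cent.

$197.07

Machine-time cost: 19.6 × 3.17 → $62.132.
Material cost = 78 × 1730/1000, so $134.94.
Job cost: 62.132 + 134.94 = 197.072 ≈ $197.07.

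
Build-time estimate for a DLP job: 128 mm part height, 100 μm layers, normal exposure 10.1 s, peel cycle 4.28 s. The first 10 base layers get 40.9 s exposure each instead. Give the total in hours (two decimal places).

Number of layers: 128 / 0.1 → 1280 (rounded up).
Burn-in layers: 10 × (40.9 + 4.28) → 451.8 s.
Normal layers: 1270 × (10.1 + 4.28) → 18262.6 s.
Sum: 451.8 + 18262.6 = 18714.4 s → 5.20 hours.

5.20 hours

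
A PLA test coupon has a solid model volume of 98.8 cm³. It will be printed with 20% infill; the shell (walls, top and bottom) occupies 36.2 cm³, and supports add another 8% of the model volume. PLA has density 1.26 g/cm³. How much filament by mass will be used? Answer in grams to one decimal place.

Infill region: 98.8 − 36.2 → 62.6 cm³.
Infill deposited = 0.20 × 62.6, so 12.52 cm³.
Support = 0.08 × 98.8 = 7.904 cm³.
Deposited volume = 36.2 + 12.52 + 7.904 = 56.624 cm³.
Mass = 56.624 × 1.26, so 71.34624 g.

71.3 g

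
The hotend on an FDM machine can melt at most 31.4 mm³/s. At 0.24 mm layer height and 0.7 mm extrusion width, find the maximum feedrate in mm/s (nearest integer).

187 mm/s

A = 0.24 × 0.7, so 0.168 mm².
Max speed = 31.4 / 0.168 = 186.90 ≈ 187 mm/s.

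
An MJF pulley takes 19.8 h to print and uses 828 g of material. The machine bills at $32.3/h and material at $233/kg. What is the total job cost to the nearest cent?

Time charge = 32.3 × 19.8 = $639.54.
Feedstock cost = 233 × 828/1000 = $192.924.
Job cost: 639.54 + 192.924 = 832.464 ≈ $832.46.

$832.46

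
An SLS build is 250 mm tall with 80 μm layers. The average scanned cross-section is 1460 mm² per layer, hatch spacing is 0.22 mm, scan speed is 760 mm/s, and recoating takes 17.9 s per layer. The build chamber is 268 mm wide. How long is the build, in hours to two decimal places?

Layers = ⌈250/0.08⌉ = 3125.
Scan path per layer = 1460 / 0.22, so 6636.4 mm.
Laser time per layer = 6636.4 / 760, so 8.7321 s.
Layer cycle: 8.7321 + 17.9 → 26.6321 s.
Total: 3125 × 26.6321 s = 83225.3125 s → 23.12 hours.

23.12 hours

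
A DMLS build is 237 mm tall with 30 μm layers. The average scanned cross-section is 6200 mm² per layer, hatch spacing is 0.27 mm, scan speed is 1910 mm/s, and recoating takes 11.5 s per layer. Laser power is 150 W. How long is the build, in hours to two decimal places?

Number of layers: 237 / 0.03 → 7900 (rounded up).
Hatch length per layer = 6200 / 0.27, so 22963 mm.
Per-layer scan time: 22963 / 1910 → 12.0225 s.
Per-layer time = 12.0225 + 11.5 = 23.5225 s.
Build time = 7900 × 23.5225 = 185827.75 s = 51.62 hours.

51.62 hours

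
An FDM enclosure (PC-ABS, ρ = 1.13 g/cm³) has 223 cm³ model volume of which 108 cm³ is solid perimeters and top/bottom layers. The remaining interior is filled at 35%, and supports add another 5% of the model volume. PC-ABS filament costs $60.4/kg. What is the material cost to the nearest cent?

$10.88

Infill region = 223 − 108 = 115 cm³.
Deposited infill = 0.35 × 115, so 40.25 cm³.
Support = 0.05 × 223, so 11.15 cm³.
Total extruded = 108 + 40.25 + 11.15, so 159.4 cm³.
Mass = 159.4 × 1.13 = 180.122 g.
Cost = 180.122 g / 1000 × $60.4/kg = $10.88.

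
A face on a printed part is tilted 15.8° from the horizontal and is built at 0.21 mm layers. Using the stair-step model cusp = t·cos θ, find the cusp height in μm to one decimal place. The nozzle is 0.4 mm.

202.1 μm

cos(15.8°) = 0.9622, so cusp = 0.21 × 0.9622 = 0.202062 mm → 202.1 μm.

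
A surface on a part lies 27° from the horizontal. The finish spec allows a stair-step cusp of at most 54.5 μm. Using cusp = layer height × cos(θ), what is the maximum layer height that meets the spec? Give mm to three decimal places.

cos(27°) = 0.8910; t_max = 0.0545/0.8910 = 0.061 mm.

0.061 mm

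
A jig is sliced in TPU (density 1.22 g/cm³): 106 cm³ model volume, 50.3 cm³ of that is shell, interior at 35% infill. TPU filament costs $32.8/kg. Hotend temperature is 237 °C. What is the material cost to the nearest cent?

$2.79

Volume inside the shell: 106 − 50.3 → 55.7 cm³.
Deposited infill = 0.35 × 55.7 = 19.495 cm³.
Total extruded: 50.3 + 19.495 → 69.795 cm³.
Mass = 69.795 × 1.22, so 85.1499 g.
At $32.8/kg: 85.1499/1000 × 32.8 = $2.79.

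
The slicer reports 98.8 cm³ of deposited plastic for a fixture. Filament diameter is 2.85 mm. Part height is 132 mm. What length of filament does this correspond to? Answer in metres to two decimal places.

15.49 m

A = π r² = π × 1.425² = 6.3794 mm².
L = 98800 mm³ / 6.3794 mm² = 15487.35 mm, i.e. 15.49 m.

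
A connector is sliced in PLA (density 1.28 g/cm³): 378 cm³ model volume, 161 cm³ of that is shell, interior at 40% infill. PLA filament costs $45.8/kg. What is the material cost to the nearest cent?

Infill region = 378 − 161 = 217 cm³.
Deposited infill = 0.40 × 217, so 86.8 cm³.
Total extruded: 161 + 86.8 → 247.8 cm³.
Mass = 247.8 × 1.28 = 317.184 g.
Cost = 317.184 g / 1000 × $45.8/kg = $14.53.

$14.53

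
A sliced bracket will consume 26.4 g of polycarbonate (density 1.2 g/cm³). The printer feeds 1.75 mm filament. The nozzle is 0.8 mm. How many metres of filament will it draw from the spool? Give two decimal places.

Extruded volume: 26.4/1.2 = 22 cm³ (22000 mm³).
Filament cross-section = π × (1.75/2)² = 2.4053 mm².
Length = 22000 / 2.4053 = 9146.47 mm = 9.15 m.

9.15 m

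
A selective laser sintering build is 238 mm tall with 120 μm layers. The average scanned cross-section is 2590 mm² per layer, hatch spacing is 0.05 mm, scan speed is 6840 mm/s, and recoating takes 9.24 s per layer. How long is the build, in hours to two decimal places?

Layer count = ceil(238 / 0.12) = 1984.
Hatch length per layer = 2590 / 0.05 = 51800 mm.
Laser time per layer = 51800 / 6840, so 7.5731 s.
Time per layer = 7.5731 + 9.24 = 16.8131 s.
Total: 1984 × 16.8131 s = 33357.1904 s → 9.27 hours.

9.27 hours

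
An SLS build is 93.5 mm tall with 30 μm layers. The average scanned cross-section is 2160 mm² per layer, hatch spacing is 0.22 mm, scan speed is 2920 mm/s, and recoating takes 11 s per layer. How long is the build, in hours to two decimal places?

Layers = ⌈93.5/0.03⌉ = 3117.
Hatch length per layer: 2160 / 0.22 → 9818.2 mm.
Laser time per layer: 9818.2 / 2920 → 3.3624 s.
Time per layer = 3.3624 + 11, so 14.3624 s.
3117 layers × 14.3624 s/layer = 44767.6008 s, i.e. 12.44 hours.

12.44 hours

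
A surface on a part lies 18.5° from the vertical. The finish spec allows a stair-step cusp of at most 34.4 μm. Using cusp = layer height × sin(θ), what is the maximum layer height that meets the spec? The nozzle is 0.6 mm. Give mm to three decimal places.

0.108 mm

t = h_c / sin θ = 0.0344 / 0.3173 = 0.108 mm.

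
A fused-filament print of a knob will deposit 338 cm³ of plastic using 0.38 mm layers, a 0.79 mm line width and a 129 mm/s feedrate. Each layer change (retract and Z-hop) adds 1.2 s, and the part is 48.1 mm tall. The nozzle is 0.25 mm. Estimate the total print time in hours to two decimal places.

2.47 hours

Bead cross-section = 0.38 × 0.79 = 0.3002 mm².
Path length: 338000 mm³ / 0.3002 mm² → 1125916.1 mm.
Time extruding = 1125916.1 / 129 = 8728 s.
Layer count = ceil(48.1 / 0.38) = 127.
Z-hop total = 127 × 1.2 = 152.4 s.
Total = 8728 + 152.4 = 8880.4 s = 2.47 hours.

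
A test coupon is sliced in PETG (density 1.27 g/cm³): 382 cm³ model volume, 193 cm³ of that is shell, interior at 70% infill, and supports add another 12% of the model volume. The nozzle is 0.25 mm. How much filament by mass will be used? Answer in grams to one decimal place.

471.3 g

Interior volume: 382 − 193 → 189 cm³.
Infill volume = 0.70 × 189, so 132.3 cm³.
Support = 0.12 × 382 = 45.84 cm³.
Deposited volume = 193 + 132.3 + 45.84 = 371.14 cm³.
Mass: 371.14 × 1.27 → 471.3478 g.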